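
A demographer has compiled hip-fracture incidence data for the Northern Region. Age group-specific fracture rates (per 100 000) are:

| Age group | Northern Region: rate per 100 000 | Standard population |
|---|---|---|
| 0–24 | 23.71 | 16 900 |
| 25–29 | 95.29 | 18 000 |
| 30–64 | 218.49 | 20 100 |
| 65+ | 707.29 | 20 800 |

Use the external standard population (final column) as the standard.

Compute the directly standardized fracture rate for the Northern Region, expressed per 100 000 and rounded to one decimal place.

Standard total = 75 800; weights = 0.2230, 0.2375, 0.2652, 0.2744.
Standardized rate: 0.2230×23.71 + 0.2375×95.29 + 0.2652×218.49 + 0.2744×707.29 = 279.9367 per 100 000.

279.9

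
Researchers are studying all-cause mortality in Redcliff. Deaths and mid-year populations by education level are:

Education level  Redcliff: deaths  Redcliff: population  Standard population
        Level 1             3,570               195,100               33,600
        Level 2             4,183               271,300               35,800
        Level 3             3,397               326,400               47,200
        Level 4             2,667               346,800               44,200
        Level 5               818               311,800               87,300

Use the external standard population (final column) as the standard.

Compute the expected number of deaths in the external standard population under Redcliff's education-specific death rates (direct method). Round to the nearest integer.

Education-specific rates per 100,000 for Redcliff: 1829.83, 1541.84, 1040.75, 769.03, 262.35.
Expected deaths = Σ (standard pop × education-specific rate ÷ 100,000)
= 33,600×1829.83/100,000 + 35,800×1541.84/100,000 + 47,200×1040.75/100,000 + 44,200×769.03/100,000 + 87,300×262.35/100,000
= 614.82 + 551.98 + 491.23 + 339.91 + 229.03 = 2226.97.

2227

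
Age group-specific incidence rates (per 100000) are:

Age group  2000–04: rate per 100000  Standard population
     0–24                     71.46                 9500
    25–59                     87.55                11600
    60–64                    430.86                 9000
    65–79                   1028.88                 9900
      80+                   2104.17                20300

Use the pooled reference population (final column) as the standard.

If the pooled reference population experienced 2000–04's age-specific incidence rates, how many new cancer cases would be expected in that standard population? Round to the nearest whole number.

585

Expected new cancer cases = Σ (standard pop × age-specific rate ÷ 100000)
= 9500×71.46/100000 + 11600×87.55/100000 + 9000×430.86/100000 + 9900×1028.88/100000 + 20300×2104.17/100000
= 6.79 + 10.16 + 38.78 + 101.86 + 427.15 = 584.73.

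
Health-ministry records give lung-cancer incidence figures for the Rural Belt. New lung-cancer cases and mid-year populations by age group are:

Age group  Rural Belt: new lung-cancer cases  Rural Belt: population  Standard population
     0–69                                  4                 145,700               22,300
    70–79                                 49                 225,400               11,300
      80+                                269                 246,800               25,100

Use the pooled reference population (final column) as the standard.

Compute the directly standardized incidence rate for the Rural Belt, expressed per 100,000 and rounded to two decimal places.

Age-specific rates per 100,000 for the Rural Belt: 2.75, 21.74, 109.00.
Standard total = 58,700; weights = 0.3799, 0.1925, 0.4276.
Standardized rate: 0.3799×2.75 + 0.1925×21.74 + 0.4276×109.00 = 51.8339 per 100,000.

51.83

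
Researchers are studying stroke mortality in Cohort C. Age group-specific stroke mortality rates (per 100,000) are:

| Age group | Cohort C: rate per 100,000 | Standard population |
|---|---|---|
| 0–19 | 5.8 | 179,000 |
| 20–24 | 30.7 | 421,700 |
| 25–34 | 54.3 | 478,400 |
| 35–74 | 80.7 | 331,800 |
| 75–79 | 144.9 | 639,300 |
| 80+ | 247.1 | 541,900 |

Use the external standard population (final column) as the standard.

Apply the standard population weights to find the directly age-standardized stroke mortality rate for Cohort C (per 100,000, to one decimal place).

Standard total = 2,592,100; weights = 0.0691, 0.1627, 0.1846, 0.1280, 0.2466, 0.2091.
Standardized rate: 0.0691×5.8 + 0.1627×30.7 + 0.1846×54.3 + 0.1280×80.7 + 0.2466×144.9 + 0.2091×247.1 = 113.1422 per 100,000.

113.1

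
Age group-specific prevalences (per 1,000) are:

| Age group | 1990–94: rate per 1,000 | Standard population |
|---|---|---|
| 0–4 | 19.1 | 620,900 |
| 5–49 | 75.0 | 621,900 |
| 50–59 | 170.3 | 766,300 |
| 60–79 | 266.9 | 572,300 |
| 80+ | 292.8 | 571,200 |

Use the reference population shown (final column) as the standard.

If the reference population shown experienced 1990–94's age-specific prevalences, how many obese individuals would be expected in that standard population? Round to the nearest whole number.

Expected obese individuals = Σ (standard pop × age-specific rate ÷ 1,000)
= 620,900×19.1/1,000 + 621,900×75.0/1,000 + 766,300×170.3/1,000 + 572,300×266.9/1,000 + 571,200×292.8/1,000
= 11859.19 + 46642.50 + 130500.89 + 152746.87 + 167247.36 = 508996.81.

508997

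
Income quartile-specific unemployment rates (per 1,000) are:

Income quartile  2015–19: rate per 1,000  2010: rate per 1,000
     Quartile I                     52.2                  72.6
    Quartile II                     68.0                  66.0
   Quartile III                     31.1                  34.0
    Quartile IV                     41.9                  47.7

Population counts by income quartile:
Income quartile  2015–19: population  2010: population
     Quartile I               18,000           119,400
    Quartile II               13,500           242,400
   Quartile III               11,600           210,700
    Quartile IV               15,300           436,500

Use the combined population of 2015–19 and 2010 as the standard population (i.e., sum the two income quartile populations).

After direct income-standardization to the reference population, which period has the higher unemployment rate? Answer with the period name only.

Combined standard total = 1,067,400; weights = 0.1287, 0.2397, 0.2083, 0.4233.
2015–19: 0.1287×52.2 + 0.2397×68.0 + 0.2083×31.1 + 0.4233×41.9 = 47.2339 per 1,000.
2010: 0.1287×72.6 + 0.2397×66.0 + 0.2083×34.0 + 0.4233×47.7 = 52.4393 per 1,000.

2010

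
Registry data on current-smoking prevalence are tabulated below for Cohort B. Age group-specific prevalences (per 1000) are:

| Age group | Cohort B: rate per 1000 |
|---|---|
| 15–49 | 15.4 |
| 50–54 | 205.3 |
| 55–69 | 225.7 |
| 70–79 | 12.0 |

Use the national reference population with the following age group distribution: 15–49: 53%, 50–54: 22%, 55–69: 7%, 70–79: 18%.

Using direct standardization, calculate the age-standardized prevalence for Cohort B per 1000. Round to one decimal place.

71.3

Standard weights: 0.53, 0.22, 0.07, 0.18.
Standardized rate: 0.5300×15.4 + 0.2200×205.3 + 0.0700×225.7 + 0.1800×12.0 = 71.2870 per 1000.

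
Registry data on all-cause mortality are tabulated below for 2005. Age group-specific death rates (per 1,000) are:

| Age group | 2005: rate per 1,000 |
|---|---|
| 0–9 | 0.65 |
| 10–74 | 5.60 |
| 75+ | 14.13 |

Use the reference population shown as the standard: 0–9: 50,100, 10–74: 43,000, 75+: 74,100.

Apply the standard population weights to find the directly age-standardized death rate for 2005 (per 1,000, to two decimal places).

7.90

Standard total = 167,200; weights = 0.2996, 0.2572, 0.4432.
Standardized rate: 0.2996×0.65 + 0.2572×5.60 + 0.4432×14.13 = 7.8971 per 1,000.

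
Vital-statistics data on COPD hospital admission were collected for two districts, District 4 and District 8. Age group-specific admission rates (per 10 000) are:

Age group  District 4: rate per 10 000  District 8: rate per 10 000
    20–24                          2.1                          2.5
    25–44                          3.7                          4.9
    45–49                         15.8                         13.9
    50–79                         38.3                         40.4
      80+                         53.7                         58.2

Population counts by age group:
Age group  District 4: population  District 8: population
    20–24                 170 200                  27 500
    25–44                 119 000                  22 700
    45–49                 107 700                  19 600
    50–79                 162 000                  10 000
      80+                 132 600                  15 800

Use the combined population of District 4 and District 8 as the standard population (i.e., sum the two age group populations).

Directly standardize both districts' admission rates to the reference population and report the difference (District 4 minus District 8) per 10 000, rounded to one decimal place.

-1.3

Combined standard total = 787 100; weights = 0.2512, 0.1800, 0.1617, 0.2185, 0.1885.
District 4: 0.2512×2.1 + 0.1800×3.7 + 0.1617×15.8 + 0.2185×38.3 + 0.1885×53.7 = 22.2430 per 10 000.
District 8: 0.2512×2.5 + 0.1800×4.9 + 0.1617×13.9 + 0.2185×40.4 + 0.1885×58.2 = 23.5596 per 10 000.
Difference = 22.2430 − 23.5596 = -1.3165.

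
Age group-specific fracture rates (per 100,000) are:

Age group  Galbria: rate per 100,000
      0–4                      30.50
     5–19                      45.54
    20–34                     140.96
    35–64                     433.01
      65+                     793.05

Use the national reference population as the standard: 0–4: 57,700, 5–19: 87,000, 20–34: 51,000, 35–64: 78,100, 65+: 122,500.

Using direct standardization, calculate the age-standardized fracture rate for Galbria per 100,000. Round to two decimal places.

363.05

Standard total = 396,300; weights = 0.1456, 0.2195, 0.1287, 0.1971, 0.3091.
Standardized rate: 0.1456×30.50 + 0.2195×45.54 + 0.1287×140.96 + 0.1971×433.01 + 0.3091×793.05 = 363.0520 per 100,000.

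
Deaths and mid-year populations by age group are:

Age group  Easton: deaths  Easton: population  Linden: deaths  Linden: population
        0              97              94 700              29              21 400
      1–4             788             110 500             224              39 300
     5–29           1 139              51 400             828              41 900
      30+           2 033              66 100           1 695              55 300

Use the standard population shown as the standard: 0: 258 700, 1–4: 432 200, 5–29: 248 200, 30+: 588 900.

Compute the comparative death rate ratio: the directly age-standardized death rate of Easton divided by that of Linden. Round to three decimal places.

Age-specific rates per 100 000 for Easton: 102.43, 713.12, 2215.95, 3075.64.
For Linden: 135.51, 569.97, 1976.13, 3065.10.
Standard total = 1 528 000; weights = 0.1693, 0.2829, 0.1624, 0.3854.
Easton: 0.1693×102.43 + 0.2829×713.12 + 0.1624×2215.95 + 0.3854×3075.64 = 1764.3688 per 100 000.
Linden: 0.1693×135.51 + 0.2829×569.97 + 0.1624×1976.13 + 0.3854×3065.10 = 1686.4620 per 100 000.
Ratio = 1764.3688 ÷ 1686.4620 = 1.04620.

1.046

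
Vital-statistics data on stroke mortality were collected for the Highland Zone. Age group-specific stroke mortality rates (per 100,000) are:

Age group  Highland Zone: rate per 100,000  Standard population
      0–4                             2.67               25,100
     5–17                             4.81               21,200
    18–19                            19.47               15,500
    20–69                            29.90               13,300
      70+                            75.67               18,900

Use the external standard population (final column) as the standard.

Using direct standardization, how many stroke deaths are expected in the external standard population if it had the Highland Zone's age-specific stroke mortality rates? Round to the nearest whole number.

23

Expected stroke deaths = Σ (standard pop × age-specific rate ÷ 100,000)
= 25,100×2.67/100,000 + 21,200×4.81/100,000 + 15,500×19.47/100,000 + 13,300×29.90/100,000 + 18,900×75.67/100,000
= 0.67 + 1.02 + 3.02 + 3.98 + 14.30 = 22.99.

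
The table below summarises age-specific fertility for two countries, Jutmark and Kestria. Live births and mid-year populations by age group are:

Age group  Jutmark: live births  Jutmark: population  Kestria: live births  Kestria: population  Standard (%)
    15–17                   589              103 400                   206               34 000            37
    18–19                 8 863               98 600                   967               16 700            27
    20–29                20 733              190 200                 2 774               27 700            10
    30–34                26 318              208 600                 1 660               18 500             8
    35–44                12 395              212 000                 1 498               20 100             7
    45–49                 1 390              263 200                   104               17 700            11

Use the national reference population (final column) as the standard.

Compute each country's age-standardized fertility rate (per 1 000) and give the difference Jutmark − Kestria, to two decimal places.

11.11

Age-specific rates per 1 000 for Jutmark: 5.696, 89.888, 109.006, 126.165, 58.467, 5.281.
For Kestria: 6.059, 57.904, 100.144, 89.730, 74.527, 5.876.
Standard weights: 0.37, 0.27, 0.10, 0.08, 0.07, 0.11.
Jutmark: 0.3700×5.696 + 0.2700×89.888 + 0.1000×109.006 + 0.0800×126.165 + 0.0700×58.467 + 0.1100×5.281 = 52.0450 per 1 000.
Kestria: 0.3700×6.059 + 0.2700×57.904 + 0.1000×100.144 + 0.0800×89.730 + 0.0700×74.527 + 0.1100×5.876 = 40.9320 per 1 000.
Difference = 52.0450 − 40.9320 = 11.1130.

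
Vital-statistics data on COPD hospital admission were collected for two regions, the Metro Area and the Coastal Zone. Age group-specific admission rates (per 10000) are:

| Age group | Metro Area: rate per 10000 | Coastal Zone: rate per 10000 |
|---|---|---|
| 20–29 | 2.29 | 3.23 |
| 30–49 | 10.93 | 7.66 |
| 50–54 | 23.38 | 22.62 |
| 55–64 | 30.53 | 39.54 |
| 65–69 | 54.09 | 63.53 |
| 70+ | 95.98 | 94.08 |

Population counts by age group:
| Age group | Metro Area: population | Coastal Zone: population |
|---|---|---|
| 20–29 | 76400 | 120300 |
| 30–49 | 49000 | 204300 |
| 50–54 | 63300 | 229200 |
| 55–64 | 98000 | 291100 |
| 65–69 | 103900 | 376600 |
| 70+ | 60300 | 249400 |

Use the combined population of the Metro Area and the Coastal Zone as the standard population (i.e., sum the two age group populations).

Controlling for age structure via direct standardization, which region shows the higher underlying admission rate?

Coastal Zone

Combined standard total = 1921800; weights = 0.1024, 0.1318, 0.1522, 0.2025, 0.2500, 0.1612.
The Metro Area: 0.1024×2.29 + 0.1318×10.93 + 0.1522×23.38 + 0.2025×30.53 + 0.2500×54.09 + 0.1612×95.98 = 40.4059 per 10000.
The Coastal Zone: 0.1024×3.23 + 0.1318×7.66 + 0.1522×22.62 + 0.2025×39.54 + 0.2500×63.53 + 0.1612×94.08 = 43.8338 per 10000.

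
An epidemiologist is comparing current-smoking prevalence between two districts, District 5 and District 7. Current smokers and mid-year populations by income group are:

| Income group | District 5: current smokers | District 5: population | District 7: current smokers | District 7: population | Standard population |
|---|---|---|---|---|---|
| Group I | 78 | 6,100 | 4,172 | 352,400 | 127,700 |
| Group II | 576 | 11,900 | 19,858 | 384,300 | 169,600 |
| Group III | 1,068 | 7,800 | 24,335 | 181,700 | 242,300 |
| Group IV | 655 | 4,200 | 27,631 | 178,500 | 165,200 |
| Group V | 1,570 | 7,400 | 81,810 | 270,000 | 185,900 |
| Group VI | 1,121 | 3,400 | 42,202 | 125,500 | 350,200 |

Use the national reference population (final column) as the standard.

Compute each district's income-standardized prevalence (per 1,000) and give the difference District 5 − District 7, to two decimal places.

-15.07

Income-specific rates per 1,000 for District 5: 12.787, 48.403, 136.923, 155.952, 212.162, 329.706.
For District 7: 11.839, 51.673, 133.930, 154.796, 303.000, 336.271.
Standard total = 1,240,900; weights = 0.1029, 0.1367, 0.1953, 0.1331, 0.1498, 0.2822.
District 5: 0.1029×12.787 + 0.1367×48.403 + 0.1953×136.923 + 0.1331×155.952 + 0.1498×212.162 + 0.2822×329.706 = 180.2610 per 1,000.
District 7: 0.1029×11.839 + 0.1367×51.673 + 0.1953×133.930 + 0.1331×154.796 + 0.1498×303.000 + 0.2822×336.271 = 195.3330 per 1,000.
Difference = 180.2610 − 195.3330 = -15.0720.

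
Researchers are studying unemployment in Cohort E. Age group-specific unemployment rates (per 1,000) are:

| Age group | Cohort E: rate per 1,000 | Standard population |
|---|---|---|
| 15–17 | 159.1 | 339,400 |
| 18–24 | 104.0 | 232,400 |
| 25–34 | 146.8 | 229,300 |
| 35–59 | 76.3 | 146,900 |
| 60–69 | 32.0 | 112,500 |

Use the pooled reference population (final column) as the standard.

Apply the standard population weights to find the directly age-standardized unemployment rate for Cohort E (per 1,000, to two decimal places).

Standard total = 1,060,500; weights = 0.3200, 0.2191, 0.2162, 0.1385, 0.1061.
Standardized rate: 0.3200×159.1 + 0.2191×104.0 + 0.2162×146.8 + 0.1385×76.3 + 0.1061×32.0 = 119.4133 per 1,000.

119.41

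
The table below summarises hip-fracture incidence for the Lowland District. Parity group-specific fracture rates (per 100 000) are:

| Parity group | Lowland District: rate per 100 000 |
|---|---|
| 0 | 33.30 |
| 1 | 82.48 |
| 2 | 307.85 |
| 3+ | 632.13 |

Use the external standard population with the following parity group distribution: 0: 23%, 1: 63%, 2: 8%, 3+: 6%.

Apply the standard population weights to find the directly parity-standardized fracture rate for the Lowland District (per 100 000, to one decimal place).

122.2

Standard weights: 0.23, 0.63, 0.08, 0.06.
Standardized rate: 0.2300×33.30 + 0.6300×82.48 + 0.0800×307.85 + 0.0600×632.13 = 122.1772 per 100 000.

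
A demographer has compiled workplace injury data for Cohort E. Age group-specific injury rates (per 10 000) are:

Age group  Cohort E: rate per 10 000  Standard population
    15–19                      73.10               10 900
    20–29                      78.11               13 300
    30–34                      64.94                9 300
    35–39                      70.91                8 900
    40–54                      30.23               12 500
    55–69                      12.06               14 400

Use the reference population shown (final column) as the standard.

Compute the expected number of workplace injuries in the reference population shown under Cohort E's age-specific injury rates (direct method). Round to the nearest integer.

Expected workplace injuries = Σ (standard pop × age-specific rate ÷ 10 000)
= 10 900×73.10/10 000 + 13 300×78.11/10 000 + 9 300×64.94/10 000 + 8 900×70.91/10 000 + 12 500×30.23/10 000 + 14 400×12.06/10 000
= 79.68 + 103.89 + 60.39 + 63.11 + 37.79 + 17.37 = 362.22.

362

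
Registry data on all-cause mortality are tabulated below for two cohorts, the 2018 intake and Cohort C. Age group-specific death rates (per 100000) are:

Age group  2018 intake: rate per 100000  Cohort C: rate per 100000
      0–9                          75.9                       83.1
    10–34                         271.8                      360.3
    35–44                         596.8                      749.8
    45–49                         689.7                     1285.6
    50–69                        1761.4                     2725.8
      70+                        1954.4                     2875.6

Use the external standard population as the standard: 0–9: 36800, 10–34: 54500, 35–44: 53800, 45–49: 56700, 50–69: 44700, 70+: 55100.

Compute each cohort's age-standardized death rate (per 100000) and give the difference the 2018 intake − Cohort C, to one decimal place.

-467.4

Standard total = 301600; weights = 0.1220, 0.1807, 0.1784, 0.1880, 0.1482, 0.1827.
The 2018 intake: 0.1220×75.9 + 0.1807×271.8 + 0.1784×596.8 + 0.1880×689.7 + 0.1482×1761.4 + 0.1827×1954.4 = 912.6063 per 100000.
Cohort C: 0.1220×83.1 + 0.1807×360.3 + 0.1784×749.8 + 0.1880×1285.6 + 0.1482×2725.8 + 0.1827×2875.6 = 1380.0266 per 100000.
Difference = 912.6063 − 1380.0266 = -467.4202.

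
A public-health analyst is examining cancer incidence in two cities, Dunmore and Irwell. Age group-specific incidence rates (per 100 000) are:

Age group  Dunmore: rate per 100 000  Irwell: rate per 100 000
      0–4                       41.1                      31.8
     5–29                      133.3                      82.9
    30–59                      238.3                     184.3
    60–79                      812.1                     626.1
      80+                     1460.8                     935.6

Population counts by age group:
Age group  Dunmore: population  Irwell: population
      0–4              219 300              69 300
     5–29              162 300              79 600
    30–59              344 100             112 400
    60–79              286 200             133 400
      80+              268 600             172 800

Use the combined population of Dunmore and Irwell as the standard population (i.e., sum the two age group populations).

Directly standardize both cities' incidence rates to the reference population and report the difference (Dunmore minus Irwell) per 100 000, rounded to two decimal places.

189.07

Combined standard total = 1 848 000; weights = 0.1562, 0.1309, 0.2470, 0.2271, 0.2389.
Dunmore: 0.1562×41.1 + 0.1309×133.3 + 0.2470×238.3 + 0.2271×812.1 + 0.2389×1460.8 = 616.0416 per 100 000.
Irwell: 0.1562×31.8 + 0.1309×82.9 + 0.2470×184.3 + 0.2271×626.1 + 0.2389×935.6 = 426.9748 per 100 000.
Difference = 616.0416 − 426.9748 = 189.0669.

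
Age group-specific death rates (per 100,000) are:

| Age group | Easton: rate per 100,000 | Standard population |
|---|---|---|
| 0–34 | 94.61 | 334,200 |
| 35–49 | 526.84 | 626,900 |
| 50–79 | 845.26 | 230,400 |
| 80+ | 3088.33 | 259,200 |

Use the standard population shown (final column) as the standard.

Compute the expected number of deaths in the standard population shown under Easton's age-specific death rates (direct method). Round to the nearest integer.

Expected deaths = Σ (standard pop × age-specific rate ÷ 100,000)
= 334,200×94.61/100,000 + 626,900×526.84/100,000 + 230,400×845.26/100,000 + 259,200×3088.33/100,000
= 316.19 + 3302.76 + 1947.48 + 8004.95 = 13571.38.

13571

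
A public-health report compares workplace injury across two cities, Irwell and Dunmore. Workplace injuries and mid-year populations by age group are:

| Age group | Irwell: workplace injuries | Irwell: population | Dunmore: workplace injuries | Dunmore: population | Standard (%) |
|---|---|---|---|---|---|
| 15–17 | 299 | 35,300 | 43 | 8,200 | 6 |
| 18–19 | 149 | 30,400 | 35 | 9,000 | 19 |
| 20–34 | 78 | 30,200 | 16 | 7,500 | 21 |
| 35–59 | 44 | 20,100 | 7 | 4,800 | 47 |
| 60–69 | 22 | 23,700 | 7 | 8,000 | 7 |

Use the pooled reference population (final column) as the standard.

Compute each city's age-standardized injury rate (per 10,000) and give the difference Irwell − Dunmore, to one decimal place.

Age-specific rates per 10,000 for Irwell: 84.70, 49.01, 25.83, 21.89, 9.28.
For Dunmore: 52.44, 38.89, 21.33, 14.58, 8.75.
Standard weights: 0.06, 0.19, 0.21, 0.47, 0.07.
Irwell: 0.0600×84.70 + 0.1900×49.01 + 0.2100×25.83 + 0.4700×21.89 + 0.0700×9.28 = 30.7568 per 10,000.
Dunmore: 0.0600×52.44 + 0.1900×38.89 + 0.2100×21.33 + 0.4700×14.58 + 0.0700×8.75 = 22.4819 per 10,000.
Difference = 30.7568 − 22.4819 = 8.2749.

8.3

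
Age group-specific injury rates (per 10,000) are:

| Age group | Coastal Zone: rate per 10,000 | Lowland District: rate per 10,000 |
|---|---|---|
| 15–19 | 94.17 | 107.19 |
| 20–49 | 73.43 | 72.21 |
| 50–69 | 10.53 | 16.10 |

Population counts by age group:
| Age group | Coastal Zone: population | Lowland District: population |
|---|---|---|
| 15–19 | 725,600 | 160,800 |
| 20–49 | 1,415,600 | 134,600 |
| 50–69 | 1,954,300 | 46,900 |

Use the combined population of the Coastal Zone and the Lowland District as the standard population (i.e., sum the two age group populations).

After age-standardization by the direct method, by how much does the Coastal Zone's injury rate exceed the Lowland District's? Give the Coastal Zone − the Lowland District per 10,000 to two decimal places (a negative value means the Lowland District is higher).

-4.69

Combined standard total = 4,437,800; weights = 0.1997, 0.3493, 0.4509.
The Coastal Zone: 0.1997×94.17 + 0.3493×73.43 + 0.4509×10.53 = 49.2082 per 10,000.
The Lowland District: 0.1997×107.19 + 0.3493×72.21 + 0.4509×16.10 = 53.8944 per 10,000.
Difference = 49.2082 − 53.8944 = -4.6862.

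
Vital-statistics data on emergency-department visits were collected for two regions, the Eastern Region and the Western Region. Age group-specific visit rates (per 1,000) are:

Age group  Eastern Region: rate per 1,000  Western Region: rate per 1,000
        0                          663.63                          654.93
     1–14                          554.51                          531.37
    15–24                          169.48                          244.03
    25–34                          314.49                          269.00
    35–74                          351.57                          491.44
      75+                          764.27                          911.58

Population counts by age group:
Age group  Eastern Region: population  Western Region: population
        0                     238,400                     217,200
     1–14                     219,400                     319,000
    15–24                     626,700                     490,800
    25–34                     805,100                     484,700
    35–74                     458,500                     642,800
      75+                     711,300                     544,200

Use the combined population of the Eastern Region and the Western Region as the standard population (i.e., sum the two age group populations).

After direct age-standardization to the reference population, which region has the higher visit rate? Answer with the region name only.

Western Region

Combined standard total = 5,758,100; weights = 0.0791, 0.0935, 0.1941, 0.2240, 0.1913, 0.2180.
The Eastern Region: 0.0791×663.63 + 0.0935×554.51 + 0.1941×169.48 + 0.2240×314.49 + 0.1913×351.57 + 0.2180×764.27 = 441.5773 per 1,000.
The Western Region: 0.0791×654.93 + 0.0935×531.37 + 0.1941×244.03 + 0.2240×269.00 + 0.1913×491.44 + 0.2180×911.58 = 501.8751 per 1,000.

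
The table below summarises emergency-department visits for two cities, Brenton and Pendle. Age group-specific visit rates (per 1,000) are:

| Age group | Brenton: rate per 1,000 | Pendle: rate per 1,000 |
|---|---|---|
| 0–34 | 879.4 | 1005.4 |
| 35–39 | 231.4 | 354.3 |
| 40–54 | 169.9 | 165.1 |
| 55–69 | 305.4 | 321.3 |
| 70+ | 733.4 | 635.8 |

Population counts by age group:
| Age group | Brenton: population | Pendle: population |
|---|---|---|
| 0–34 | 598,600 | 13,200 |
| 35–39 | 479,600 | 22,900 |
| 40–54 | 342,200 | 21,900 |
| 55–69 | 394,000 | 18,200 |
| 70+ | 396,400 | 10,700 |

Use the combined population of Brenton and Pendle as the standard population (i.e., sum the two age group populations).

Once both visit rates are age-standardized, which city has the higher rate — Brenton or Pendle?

Pendle

Combined standard total = 2,297,700; weights = 0.2663, 0.2187, 0.1585, 0.1794, 0.1772.
Brenton: 0.2663×879.4 + 0.2187×231.4 + 0.1585×169.9 + 0.1794×305.4 + 0.1772×733.4 = 496.4134 per 1,000.
Pendle: 0.2663×1005.4 + 0.2187×354.3 + 0.1585×165.1 + 0.1794×321.3 + 0.1772×635.8 = 541.6401 per 1,000.
The crude rates (500.53 vs 433.27) would put Brenton higher, but that reflects its age composition; once standardized to a common age structure, Pendle has the higher underlying rate.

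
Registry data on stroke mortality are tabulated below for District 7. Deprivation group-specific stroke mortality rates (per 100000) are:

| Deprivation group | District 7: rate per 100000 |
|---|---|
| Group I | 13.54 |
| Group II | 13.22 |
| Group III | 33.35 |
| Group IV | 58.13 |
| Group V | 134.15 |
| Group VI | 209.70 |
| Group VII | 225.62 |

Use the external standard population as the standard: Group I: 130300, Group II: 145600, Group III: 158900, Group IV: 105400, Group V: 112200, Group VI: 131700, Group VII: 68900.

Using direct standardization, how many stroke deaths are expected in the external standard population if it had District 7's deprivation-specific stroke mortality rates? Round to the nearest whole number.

Expected stroke deaths = Σ (standard pop × deprivation-specific rate ÷ 100000)
= 130300×13.54/100000 + 145600×13.22/100000 + 158900×33.35/100000 + 105400×58.13/100000 + 112200×134.15/100000 + 131700×209.70/100000 + 68900×225.62/100000
= 17.64 + 19.25 + 52.99 + 61.27 + 150.52 + 276.17 + 155.45 = 733.30.

733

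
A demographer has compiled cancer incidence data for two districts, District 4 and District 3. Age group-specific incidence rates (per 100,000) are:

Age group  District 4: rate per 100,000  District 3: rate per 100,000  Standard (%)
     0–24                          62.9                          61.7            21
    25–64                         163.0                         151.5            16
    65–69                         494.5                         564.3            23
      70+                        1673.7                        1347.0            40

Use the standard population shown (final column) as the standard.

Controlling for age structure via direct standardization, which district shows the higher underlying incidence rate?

Standard weights: 0.21, 0.16, 0.23, 0.40.
District 4: 0.2100×62.9 + 0.1600×163.0 + 0.2300×494.5 + 0.4000×1673.7 = 822.5040 per 100,000.
District 3: 0.2100×61.7 + 0.1600×151.5 + 0.2300×564.3 + 0.4000×1347.0 = 705.7860 per 100,000.

District 4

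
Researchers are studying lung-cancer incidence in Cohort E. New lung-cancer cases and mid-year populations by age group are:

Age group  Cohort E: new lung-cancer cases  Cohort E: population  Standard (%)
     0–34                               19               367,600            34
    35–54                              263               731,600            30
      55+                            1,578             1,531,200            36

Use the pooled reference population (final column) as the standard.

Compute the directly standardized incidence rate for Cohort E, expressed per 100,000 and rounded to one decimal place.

Age-specific rates per 100,000 for Cohort E: 5.17, 35.95, 103.06.
Standard weights: 0.34, 0.30, 0.36.
Standardized rate: 0.3400×5.17 + 0.3000×35.95 + 0.3600×103.06 = 49.6422 per 100,000.

49.6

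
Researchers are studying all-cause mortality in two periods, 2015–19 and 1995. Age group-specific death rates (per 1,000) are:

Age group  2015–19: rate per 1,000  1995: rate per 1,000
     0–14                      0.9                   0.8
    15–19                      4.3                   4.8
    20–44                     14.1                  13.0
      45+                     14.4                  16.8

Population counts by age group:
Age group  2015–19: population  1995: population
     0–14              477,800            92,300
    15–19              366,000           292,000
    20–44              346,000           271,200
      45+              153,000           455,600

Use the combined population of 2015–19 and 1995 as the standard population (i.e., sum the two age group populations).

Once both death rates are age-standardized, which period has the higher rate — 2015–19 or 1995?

Combined standard total = 2,453,900; weights = 0.2323, 0.2681, 0.2515, 0.2480.
2015–19: 0.2323×0.9 + 0.2681×4.3 + 0.2515×14.1 + 0.2480×14.4 = 8.4799 per 1,000.
1995: 0.2323×0.8 + 0.2681×4.8 + 0.2515×13.0 + 0.2480×16.8 = 8.9093 per 1,000.

1995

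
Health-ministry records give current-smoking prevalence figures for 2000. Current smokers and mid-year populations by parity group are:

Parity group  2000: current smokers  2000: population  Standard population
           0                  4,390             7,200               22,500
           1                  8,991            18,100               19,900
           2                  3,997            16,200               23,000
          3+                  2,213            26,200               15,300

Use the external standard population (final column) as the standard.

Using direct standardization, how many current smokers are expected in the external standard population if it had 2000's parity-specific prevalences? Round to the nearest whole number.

30571

Parity-specific rates per 1,000 for 2000: 609.722, 496.740, 246.728, 84.466.
Expected current smokers = Σ (standard pop × parity-specific rate ÷ 1,000)
= 22,500×609.722/1,000 + 19,900×496.740/1,000 + 23,000×246.728/1,000 + 15,300×84.466/1,000
= 13718.75 + 9885.13 + 5674.75 + 1292.32 = 30570.96.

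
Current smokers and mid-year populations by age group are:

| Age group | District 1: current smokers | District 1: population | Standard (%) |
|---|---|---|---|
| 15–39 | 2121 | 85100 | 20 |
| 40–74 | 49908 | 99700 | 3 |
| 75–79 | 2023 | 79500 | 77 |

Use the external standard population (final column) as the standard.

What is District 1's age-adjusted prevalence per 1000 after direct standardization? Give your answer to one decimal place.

39.6

Age-specific rates per 1000 for District 1: 24.924, 500.582, 25.447.
Standard weights: 0.20, 0.03, 0.77.
Standardized rate: 0.2000×24.924 + 0.0300×500.582 + 0.7700×25.447 = 39.5960 per 1000.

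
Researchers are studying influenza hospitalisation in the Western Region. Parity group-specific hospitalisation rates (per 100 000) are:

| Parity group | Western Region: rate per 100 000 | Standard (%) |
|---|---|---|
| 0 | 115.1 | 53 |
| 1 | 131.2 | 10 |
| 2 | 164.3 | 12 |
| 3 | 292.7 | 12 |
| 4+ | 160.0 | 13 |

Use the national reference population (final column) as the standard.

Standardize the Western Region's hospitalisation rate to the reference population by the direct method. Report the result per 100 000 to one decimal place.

149.8

Standard weights: 0.53, 0.10, 0.12, 0.12, 0.13.
Standardized rate: 0.5300×115.1 + 0.1000×131.2 + 0.1200×164.3 + 0.1200×292.7 + 0.1300×160.0 = 149.7630 per 100 000.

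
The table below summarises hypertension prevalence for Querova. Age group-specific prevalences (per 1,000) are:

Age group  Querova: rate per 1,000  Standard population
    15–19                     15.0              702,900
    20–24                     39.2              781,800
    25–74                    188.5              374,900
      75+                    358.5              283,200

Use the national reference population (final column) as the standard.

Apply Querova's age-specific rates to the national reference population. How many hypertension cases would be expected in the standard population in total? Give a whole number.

213386

Expected hypertension cases = Σ (standard pop × age-specific rate ÷ 1,000)
= 702,900×15.0/1,000 + 781,800×39.2/1,000 + 374,900×188.5/1,000 + 283,200×358.5/1,000
= 10543.50 + 30646.56 + 70668.65 + 101527.20 = 213385.91.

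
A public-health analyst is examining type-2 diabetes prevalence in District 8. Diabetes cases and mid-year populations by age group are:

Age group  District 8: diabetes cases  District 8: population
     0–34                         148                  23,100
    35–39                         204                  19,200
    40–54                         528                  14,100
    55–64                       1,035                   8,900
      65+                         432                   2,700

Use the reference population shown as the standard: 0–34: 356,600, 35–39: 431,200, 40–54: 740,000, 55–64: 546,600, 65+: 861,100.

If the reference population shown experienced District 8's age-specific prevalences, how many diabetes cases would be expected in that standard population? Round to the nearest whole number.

235918

Age-specific rates per 1,000 for District 8: 6.407, 10.625, 37.447, 116.292, 160.000.
Expected diabetes cases = Σ (standard pop × age-specific rate ÷ 1,000)
= 356,600×6.407/1,000 + 431,200×10.625/1,000 + 740,000×37.447/1,000 + 546,600×116.292/1,000 + 861,100×160.000/1,000
= 2284.71 + 4581.50 + 27710.64 + 63565.28 + 137776.00 = 235918.13.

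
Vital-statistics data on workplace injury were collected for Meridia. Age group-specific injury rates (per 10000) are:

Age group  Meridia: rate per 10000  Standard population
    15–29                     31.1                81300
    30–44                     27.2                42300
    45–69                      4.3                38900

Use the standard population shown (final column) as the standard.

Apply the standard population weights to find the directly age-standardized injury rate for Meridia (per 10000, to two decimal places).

Standard total = 162500; weights = 0.5003, 0.2603, 0.2394.
Standardized rate: 0.5003×31.1 + 0.2603×27.2 + 0.2394×4.3 = 23.6693 per 10000.

23.67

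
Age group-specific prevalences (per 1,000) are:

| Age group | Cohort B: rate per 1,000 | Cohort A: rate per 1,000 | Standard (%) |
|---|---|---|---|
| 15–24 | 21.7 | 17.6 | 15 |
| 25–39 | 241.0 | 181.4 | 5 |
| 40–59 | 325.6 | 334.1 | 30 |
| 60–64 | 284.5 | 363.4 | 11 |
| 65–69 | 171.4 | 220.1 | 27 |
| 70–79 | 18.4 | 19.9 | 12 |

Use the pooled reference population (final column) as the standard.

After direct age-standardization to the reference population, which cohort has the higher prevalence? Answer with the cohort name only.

Standard weights: 0.15, 0.05, 0.30, 0.11, 0.27, 0.12.
Cohort B: 0.1500×21.7 + 0.0500×241.0 + 0.3000×325.6 + 0.1100×284.5 + 0.2700×171.4 + 0.1200×18.4 = 192.7660 per 1,000.
Cohort A: 0.1500×17.6 + 0.0500×181.4 + 0.3000×334.1 + 0.1100×363.4 + 0.2700×220.1 + 0.1200×19.9 = 213.7290 per 1,000.

Cohort A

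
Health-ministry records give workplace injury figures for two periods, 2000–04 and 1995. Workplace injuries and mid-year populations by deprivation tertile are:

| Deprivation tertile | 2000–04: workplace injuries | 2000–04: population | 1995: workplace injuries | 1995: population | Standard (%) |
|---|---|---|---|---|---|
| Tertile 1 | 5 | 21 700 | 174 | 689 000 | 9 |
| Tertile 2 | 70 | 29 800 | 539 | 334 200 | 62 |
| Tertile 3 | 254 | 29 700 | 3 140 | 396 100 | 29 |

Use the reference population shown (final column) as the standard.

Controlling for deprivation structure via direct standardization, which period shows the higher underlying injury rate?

Deprivation-specific rates per 10 000 for 2000–04: 2.30, 23.49, 85.52.
For 1995: 2.53, 16.13, 79.27.
Standard weights: 0.09, 0.62, 0.29.
2000–04: 0.0900×2.30 + 0.6200×23.49 + 0.2900×85.52 = 39.5725 per 10 000.
1995: 0.0900×2.53 + 0.6200×16.13 + 0.2900×79.27 = 33.2158 per 10 000.

2000–04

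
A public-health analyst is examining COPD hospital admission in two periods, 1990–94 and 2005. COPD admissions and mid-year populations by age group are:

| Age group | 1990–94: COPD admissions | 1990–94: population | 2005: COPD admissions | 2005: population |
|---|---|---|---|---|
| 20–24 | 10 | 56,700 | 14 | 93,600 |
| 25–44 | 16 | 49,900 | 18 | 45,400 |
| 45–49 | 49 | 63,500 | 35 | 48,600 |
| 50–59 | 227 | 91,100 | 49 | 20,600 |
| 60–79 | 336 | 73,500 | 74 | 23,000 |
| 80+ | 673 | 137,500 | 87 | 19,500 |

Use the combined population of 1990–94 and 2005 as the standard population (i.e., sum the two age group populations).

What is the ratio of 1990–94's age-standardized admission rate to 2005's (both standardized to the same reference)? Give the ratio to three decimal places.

1.151

Age-specific rates per 10,000 for 1990–94: 1.76, 3.21, 7.72, 24.92, 45.71, 48.95.
For 2005: 1.50, 3.96, 7.20, 23.79, 32.17, 44.62.
Combined standard total = 722,900; weights = 0.2079, 0.1318, 0.1551, 0.1545, 0.1335, 0.2172.
1990–94: 0.2079×1.76 + 0.1318×3.21 + 0.1551×7.72 + 0.1545×24.92 + 0.1335×45.71 + 0.2172×48.95 = 22.5686 per 10,000.
2005: 0.2079×1.50 + 0.1318×3.96 + 0.1551×7.20 + 0.1545×23.79 + 0.1335×32.17 + 0.2172×44.62 = 19.6103 per 10,000.
Ratio = 22.5686 ÷ 19.6103 = 1.15085.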